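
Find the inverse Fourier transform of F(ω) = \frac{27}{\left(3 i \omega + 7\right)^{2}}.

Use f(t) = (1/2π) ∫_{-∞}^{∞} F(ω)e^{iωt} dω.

f(t) = 3 t e^{- \frac{7 t}{3}} u\left(t\right)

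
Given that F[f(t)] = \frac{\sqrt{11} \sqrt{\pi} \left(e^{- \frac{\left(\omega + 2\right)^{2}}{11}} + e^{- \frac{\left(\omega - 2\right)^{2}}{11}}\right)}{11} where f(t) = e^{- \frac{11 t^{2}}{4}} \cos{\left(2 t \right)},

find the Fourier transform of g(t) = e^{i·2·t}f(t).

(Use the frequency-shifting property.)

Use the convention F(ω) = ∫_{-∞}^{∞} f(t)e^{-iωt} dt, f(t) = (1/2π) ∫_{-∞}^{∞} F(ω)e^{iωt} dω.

F[g](ω) = \frac{\sqrt{11} \sqrt{\pi} \left(e^{\frac{8 \omega}{11}} + e^{\frac{16}{11}}\right) e^{- \frac{\omega^{2}}{11} - \frac{16}{11}}}{11}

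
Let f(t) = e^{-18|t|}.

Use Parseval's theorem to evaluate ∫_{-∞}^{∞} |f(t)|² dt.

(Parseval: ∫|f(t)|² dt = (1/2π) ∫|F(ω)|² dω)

∫|f(t)|² dt = \frac{1}{18}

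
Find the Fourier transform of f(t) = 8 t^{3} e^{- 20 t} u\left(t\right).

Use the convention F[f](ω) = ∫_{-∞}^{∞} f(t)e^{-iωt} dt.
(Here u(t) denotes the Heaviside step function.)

F(ω) = \frac{48}{\left(i \omega + 20\right)^{4}}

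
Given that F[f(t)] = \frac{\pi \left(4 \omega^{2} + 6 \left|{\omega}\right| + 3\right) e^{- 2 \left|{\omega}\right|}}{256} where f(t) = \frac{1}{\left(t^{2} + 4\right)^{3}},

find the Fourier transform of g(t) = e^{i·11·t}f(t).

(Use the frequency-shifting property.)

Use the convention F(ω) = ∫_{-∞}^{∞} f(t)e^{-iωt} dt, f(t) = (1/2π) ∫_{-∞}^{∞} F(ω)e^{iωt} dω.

F[g](ω) = \frac{\pi \left(4 \left(\omega - 11\right)^{2} + 6 \left|{\omega - 11}\right| + 3\right) e^{- 2 \left|{\omega - 11}\right|}}{256}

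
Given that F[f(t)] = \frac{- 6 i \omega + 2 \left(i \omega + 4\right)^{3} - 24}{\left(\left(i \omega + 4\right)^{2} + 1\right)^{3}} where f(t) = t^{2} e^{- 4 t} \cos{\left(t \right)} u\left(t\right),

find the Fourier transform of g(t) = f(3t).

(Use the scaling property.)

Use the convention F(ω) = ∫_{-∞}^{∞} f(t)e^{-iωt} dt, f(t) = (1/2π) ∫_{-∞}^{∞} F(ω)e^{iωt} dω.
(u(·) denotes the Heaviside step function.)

F[g](ω) = \frac{18 \left(- 27 i \omega + \left(i \omega + 12\right)^{3} - 324\right)}{\left(\left(i \omega + 12\right)^{2} + 9\right)^{3}}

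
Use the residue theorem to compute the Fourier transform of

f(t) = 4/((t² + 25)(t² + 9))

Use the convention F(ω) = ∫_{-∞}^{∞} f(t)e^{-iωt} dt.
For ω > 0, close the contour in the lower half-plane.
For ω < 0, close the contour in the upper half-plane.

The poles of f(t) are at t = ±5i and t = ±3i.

Let g(z) = f(z)e^{-iωz}; for large |z| the factor e^{-iωz} decays in the lower half-plane when ω > 0 and in the upper half-plane when ω < 0.

Case ω > 0 (lower half-plane, clockwise contour ⇒ F(ω) = -2πi·ΣRes):
  Res_{z = - 5 i} g(z) = - \frac{i e^{- 5 \omega}}{40}
  Res_{z = - 3 i} g(z) = \frac{i e^{- 3 \omega}}{24}
  F(ω) = -2πi·ΣRes = \frac{\pi \left(5 e^{2 \omega} - 3\right) e^{- 5 \omega}}{60}

Case ω < 0 (upper half-plane, counterclockwise contour ⇒ F(ω) = +2πi·ΣRes):
  Res_{z = 5 i} g(z) = \frac{i e^{5 \omega}}{40}
  Res_{z = 3 i} g(z) = - \frac{i e^{3 \omega}}{24}
  F(ω) = 2πi·ΣRes = \frac{\pi \left(5 - 3 e^{2 \omega}\right) e^{3 \omega}}{60}

Both cases combine into a single formula in |ω|:

F(ω) = \frac{\pi \left(5 e^{2 \left|{\omega}\right|} - 3\right) e^{- 5 \left|{\omega}\right|}}{60}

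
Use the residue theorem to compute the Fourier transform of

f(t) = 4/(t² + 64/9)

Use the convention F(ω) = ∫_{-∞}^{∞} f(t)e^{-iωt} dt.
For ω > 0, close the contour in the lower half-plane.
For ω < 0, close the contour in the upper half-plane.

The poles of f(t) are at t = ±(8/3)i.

Let g(z) = f(z)e^{-iωz}; for large |z| the factor e^{-iωz} decays in the lower half-plane when ω > 0 and in the upper half-plane when ω < 0.

Case ω > 0 (lower half-plane, clockwise contour ⇒ F(ω) = -2πi·ΣRes):
  Res_{z = - \frac{8 i}{3}} g(z) = \frac{3 i e^{- \frac{8 \omega}{3}}}{4}
  F(ω) = -2πi·ΣRes = \frac{3 \pi e^{- \frac{8 \omega}{3}}}{2}

Case ω < 0 (upper half-plane, counterclockwise contour ⇒ F(ω) = +2πi·ΣRes):
  Res_{z = \frac{8 i}{3}} g(z) = - \frac{3 i e^{\frac{8 \omega}{3}}}{4}
  F(ω) = 2πi·ΣRes = \frac{3 \pi e^{\frac{8 \omega}{3}}}{2}

Both cases combine into a single formula in |ω|:

F(ω) = \frac{3 \pi e^{- \frac{8 \left|{\omega}\right|}{3}}}{2}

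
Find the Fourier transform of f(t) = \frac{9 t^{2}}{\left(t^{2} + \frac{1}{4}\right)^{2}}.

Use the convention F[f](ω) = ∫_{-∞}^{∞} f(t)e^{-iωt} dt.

F(ω) = \frac{9 \pi \left(2 - \left|{\omega}\right|\right) e^{- \frac{\left|{\omega}\right|}{2}}}{2}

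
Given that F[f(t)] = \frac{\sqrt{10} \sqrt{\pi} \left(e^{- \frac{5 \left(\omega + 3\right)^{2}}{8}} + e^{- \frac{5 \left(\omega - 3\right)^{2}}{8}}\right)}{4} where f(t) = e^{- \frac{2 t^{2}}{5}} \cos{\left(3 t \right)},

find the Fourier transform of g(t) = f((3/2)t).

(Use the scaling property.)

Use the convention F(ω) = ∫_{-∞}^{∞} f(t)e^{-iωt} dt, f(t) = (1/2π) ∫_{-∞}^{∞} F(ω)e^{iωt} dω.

F[g](ω) = \frac{\sqrt{10} \sqrt{\pi} \left(e^{5 \omega} + 1\right) e^{- \frac{5 \omega^{2}}{18} - \frac{5 \omega}{2} - \frac{45}{8}}}{6}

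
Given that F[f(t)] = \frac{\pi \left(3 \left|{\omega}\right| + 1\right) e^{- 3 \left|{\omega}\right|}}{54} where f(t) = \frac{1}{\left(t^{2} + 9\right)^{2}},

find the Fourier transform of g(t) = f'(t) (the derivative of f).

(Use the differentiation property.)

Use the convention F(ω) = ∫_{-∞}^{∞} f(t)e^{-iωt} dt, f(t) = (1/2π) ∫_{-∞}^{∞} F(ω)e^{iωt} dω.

F[g](ω) = \frac{i \pi \omega \left(3 \left|{\omega}\right| + 1\right) e^{- 3 \left|{\omega}\right|}}{54}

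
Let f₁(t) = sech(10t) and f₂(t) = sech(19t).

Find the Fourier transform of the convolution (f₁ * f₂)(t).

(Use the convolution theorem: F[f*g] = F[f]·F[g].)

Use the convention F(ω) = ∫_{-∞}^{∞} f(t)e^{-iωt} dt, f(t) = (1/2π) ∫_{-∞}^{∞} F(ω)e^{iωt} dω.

F[f₁*f₂](ω) = \frac{\pi^{2}}{190 \cosh{\left(\frac{\pi \omega}{38} \right)} \cosh{\left(\frac{\pi \omega}{20} \right)}}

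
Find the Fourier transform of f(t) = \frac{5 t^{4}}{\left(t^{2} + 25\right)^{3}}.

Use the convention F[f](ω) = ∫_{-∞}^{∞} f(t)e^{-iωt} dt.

F(ω) = \frac{\pi \left(25 \omega^{2} - 25 \left|{\omega}\right| + 3\right) e^{- 5 \left|{\omega}\right|}}{8}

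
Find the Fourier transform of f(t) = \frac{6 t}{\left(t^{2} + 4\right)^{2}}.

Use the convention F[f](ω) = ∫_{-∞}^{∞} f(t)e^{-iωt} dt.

F(ω) = - \frac{3 i \pi \omega e^{- 2 \left|{\omega}\right|}}{2}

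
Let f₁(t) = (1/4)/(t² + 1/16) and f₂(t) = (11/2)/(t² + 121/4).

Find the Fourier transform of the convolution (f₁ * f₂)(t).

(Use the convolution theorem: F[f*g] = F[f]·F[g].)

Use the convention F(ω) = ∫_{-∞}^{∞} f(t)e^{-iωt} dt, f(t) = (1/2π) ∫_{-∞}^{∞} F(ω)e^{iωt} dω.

F[f₁*f₂](ω) = \pi^{2} e^{- \frac{23 \left|{\omega}\right|}{4}}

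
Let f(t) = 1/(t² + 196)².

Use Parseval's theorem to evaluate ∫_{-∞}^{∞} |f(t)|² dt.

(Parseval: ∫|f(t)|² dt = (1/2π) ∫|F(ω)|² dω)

∫|f(t)|² dt = \frac{5 \pi}{1686616064}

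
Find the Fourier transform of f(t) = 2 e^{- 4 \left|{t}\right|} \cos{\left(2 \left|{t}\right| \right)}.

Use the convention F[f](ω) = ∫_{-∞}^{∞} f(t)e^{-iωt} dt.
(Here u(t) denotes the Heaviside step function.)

F(ω) = \frac{16 \left(\omega^{2} + 20\right)}{\omega^{4} + 24 \omega^{2} + 400}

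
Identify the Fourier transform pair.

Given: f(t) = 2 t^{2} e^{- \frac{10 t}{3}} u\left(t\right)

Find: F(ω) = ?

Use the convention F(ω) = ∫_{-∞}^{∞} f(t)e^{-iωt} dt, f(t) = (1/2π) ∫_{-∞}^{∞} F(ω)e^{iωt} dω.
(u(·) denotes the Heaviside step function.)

F(ω) = \frac{108}{\left(3 i \omega + 10\right)^{3}}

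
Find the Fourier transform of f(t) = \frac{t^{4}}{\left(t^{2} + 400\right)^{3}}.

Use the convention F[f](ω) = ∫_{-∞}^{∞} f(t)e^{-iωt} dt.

F(ω) = \frac{\pi \left(400 \omega^{2} - 100 \left|{\omega}\right| + 3\right) e^{- 20 \left|{\omega}\right|}}{160}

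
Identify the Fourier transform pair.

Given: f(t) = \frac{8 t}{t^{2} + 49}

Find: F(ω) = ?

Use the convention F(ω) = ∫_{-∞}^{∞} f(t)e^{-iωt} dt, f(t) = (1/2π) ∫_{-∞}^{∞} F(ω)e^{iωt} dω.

F(ω) = - 8 i \pi e^{- 7 \left|{\omega}\right|} \operatorname{sign}{\left(\omega \right)}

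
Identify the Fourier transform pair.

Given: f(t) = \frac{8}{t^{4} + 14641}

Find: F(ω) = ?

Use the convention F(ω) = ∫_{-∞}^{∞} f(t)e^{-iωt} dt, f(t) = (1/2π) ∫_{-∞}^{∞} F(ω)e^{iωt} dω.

F(ω) = \frac{8 \pi e^{- \frac{11 \sqrt{2} \left|{\omega}\right|}{2}} \sin{\left(\frac{11 \sqrt{2} \left|{\omega}\right|}{2} + \frac{\pi}{4} \right)}}{1331}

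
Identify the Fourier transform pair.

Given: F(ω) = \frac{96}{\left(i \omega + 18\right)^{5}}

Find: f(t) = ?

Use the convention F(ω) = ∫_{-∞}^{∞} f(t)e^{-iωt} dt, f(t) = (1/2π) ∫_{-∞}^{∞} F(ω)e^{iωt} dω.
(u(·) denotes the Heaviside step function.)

f(t) = 4 t^{4} e^{- 18 t} u\left(t\right)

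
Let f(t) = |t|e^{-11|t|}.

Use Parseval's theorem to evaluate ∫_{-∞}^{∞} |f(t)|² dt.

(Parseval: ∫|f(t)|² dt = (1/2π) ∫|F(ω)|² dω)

∫|f(t)|² dt = \frac{1}{2662}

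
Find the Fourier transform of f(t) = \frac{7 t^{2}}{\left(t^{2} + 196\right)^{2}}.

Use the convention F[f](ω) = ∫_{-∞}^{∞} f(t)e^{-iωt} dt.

F(ω) = \frac{\pi \left(1 - 14 \left|{\omega}\right|\right) e^{- 14 \left|{\omega}\right|}}{4}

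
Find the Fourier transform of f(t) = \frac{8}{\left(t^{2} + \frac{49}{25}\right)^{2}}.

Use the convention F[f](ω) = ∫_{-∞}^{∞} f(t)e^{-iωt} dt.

F(ω) = \frac{100 \pi \left(7 \left|{\omega}\right| + 5\right) e^{- \frac{7 \left|{\omega}\right|}{5}}}{343}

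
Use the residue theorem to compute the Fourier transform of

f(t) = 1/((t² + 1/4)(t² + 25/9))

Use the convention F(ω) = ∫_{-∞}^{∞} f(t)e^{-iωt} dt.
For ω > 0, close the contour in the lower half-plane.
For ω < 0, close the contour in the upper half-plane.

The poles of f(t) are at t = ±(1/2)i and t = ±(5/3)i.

Let g(z) = f(z)e^{-iωz}; for large |z| the factor e^{-iωz} decays in the lower half-plane when ω > 0 and in the upper half-plane when ω < 0.

Case ω > 0 (lower half-plane, clockwise contour ⇒ F(ω) = -2πi·ΣRes):
  Res_{z = - \frac{i}{2}} g(z) = \frac{36 i e^{- \frac{\omega}{2}}}{91}
  Res_{z = - \frac{5 i}{3}} g(z) = - \frac{54 i e^{- \frac{5 \omega}{3}}}{455}
  F(ω) = -2πi·ΣRes = \frac{72 \pi e^{- \frac{\omega}{2}}}{91} - \frac{108 \pi e^{- \frac{5 \omega}{3}}}{455}

Case ω < 0 (upper half-plane, counterclockwise contour ⇒ F(ω) = +2πi·ΣRes):
  Res_{z = \frac{i}{2}} g(z) = - \frac{36 i e^{\frac{\omega}{2}}}{91}
  Res_{z = \frac{5 i}{3}} g(z) = \frac{54 i e^{\frac{5 \omega}{3}}}{455}
  F(ω) = 2πi·ΣRes = \frac{36 \pi \left(- 3 e^{\frac{5 \omega}{3}} + 10 e^{\frac{\omega}{2}}\right)}{455}

Both cases combine into a single formula in |ω|:

F(ω) = \frac{72 \pi e^{- \frac{\left|{\omega}\right|}{2}}}{91} - \frac{108 \pi e^{- \frac{5 \left|{\omega}\right|}{3}}}{455}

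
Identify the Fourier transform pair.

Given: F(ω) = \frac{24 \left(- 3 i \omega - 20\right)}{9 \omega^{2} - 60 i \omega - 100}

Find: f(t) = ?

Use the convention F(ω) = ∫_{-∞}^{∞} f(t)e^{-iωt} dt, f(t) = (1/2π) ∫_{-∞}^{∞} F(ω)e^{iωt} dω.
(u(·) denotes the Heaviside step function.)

f(t) = 8 \left(\frac{10 t}{3} + 1\right) e^{- \frac{10 t}{3}} u\left(t\right)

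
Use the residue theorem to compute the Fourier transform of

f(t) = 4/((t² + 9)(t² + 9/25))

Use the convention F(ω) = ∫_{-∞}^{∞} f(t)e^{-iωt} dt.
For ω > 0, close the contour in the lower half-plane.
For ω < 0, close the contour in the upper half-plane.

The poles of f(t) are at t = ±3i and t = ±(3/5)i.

Let g(z) = f(z)e^{-iωz}; for large |z| the factor e^{-iωz} decays in the lower half-plane when ω > 0 and in the upper half-plane when ω < 0.

Case ω > 0 (lower half-plane, clockwise contour ⇒ F(ω) = -2πi·ΣRes):
  Res_{z = - 3 i} g(z) = - \frac{25 i e^{- 3 \omega}}{324}
  Res_{z = - \frac{3 i}{5}} g(z) = \frac{125 i e^{- \frac{3 \omega}{5}}}{324}
  F(ω) = -2πi·ΣRes = - \frac{25 \pi e^{- 3 \omega}}{162} + \frac{125 \pi e^{- \frac{3 \omega}{5}}}{162}

Case ω < 0 (upper half-plane, counterclockwise contour ⇒ F(ω) = +2πi·ΣRes):
  Res_{z = 3 i} g(z) = \frac{25 i e^{3 \omega}}{324}
  Res_{z = \frac{3 i}{5}} g(z) = - \frac{125 i e^{\frac{3 \omega}{5}}}{324}
  F(ω) = 2πi·ΣRes = \frac{25 \pi \left(5 e^{\frac{3 \omega}{5}} - e^{3 \omega}\right)}{162}

Both cases combine into a single formula in |ω|:

F(ω) = - \frac{25 \pi e^{- 3 \left|{\omega}\right|}}{162} + \frac{125 \pi e^{- \frac{3 \left|{\omega}\right|}{5}}}{162}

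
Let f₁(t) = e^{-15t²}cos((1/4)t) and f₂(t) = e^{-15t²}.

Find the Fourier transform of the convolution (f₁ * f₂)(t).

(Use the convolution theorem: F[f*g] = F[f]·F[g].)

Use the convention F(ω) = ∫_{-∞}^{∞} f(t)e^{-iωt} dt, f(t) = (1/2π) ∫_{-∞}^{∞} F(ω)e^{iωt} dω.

F[f₁*f₂](ω) = \frac{\pi \left(e^{\frac{\omega}{60}} + 1\right) e^{- \frac{\omega^{2}}{30} - \frac{\omega}{120} - \frac{1}{960}}}{30}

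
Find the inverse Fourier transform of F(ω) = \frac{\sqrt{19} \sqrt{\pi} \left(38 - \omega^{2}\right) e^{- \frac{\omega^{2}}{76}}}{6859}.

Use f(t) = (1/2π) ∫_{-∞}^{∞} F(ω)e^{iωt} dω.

f(t) = 4 t^{2} e^{- 19 t^{2}}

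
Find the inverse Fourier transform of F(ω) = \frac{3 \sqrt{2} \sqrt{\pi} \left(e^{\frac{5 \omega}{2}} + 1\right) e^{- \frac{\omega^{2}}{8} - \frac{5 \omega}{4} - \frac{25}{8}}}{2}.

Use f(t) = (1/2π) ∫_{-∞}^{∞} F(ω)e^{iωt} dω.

f(t) = 6 e^{- 2 t^{2}} \cos{\left(5 t \right)}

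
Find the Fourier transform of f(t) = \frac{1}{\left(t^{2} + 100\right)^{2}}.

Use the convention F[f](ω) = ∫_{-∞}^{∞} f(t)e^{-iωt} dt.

F(ω) = \frac{\pi \left(10 \left|{\omega}\right| + 1\right) e^{- 10 \left|{\omega}\right|}}{2000}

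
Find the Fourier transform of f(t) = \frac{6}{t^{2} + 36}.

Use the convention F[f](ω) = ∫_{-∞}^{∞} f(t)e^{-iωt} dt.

F(ω) = \pi e^{- 6 \left|{\omega}\right|}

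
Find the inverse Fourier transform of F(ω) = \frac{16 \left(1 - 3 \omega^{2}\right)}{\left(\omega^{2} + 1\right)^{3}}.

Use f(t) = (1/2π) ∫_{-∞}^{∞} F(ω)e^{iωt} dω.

f(t) = 4 t^{2} e^{- \left|{t}\right|}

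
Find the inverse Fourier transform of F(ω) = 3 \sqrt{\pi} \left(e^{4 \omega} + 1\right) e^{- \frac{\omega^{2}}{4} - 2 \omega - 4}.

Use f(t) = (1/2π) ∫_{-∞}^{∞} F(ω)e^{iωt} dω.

f(t) = 6 e^{- t^{2}} \cos{\left(4 t \right)}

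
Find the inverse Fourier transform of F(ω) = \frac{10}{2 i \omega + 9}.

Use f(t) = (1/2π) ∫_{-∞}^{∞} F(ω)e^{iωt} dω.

f(t) = 5 e^{- \frac{9 t}{2}} u\left(t\right)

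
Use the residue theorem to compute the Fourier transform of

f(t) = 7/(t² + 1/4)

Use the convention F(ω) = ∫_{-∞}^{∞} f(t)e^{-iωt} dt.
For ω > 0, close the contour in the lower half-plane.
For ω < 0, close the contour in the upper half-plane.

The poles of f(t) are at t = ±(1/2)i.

Let g(z) = f(z)e^{-iωz}; for large |z| the factor e^{-iωz} decays in the lower half-plane when ω > 0 and in the upper half-plane when ω < 0.

Case ω > 0 (lower half-plane, clockwise contour ⇒ F(ω) = -2πi·ΣRes):
  Res_{z = - \frac{i}{2}} g(z) = 7 i e^{- \frac{\omega}{2}}
  F(ω) = -2πi·ΣRes = 14 \pi e^{- \frac{\omega}{2}}

Case ω < 0 (upper half-plane, counterclockwise contour ⇒ F(ω) = +2πi·ΣRes):
  Res_{z = \frac{i}{2}} g(z) = - 7 i e^{\frac{\omega}{2}}
  F(ω) = 2πi·ΣRes = 14 \pi e^{\frac{\omega}{2}}

Both cases combine into a single formula in |ω|:

F(ω) = 14 \pi e^{- \frac{\left|{\omega}\right|}{2}}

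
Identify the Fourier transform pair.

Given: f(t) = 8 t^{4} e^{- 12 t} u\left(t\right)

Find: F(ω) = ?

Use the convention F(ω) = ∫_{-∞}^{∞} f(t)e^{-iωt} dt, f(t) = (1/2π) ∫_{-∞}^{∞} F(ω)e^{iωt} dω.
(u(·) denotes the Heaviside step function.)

F(ω) = \frac{192}{\left(i \omega + 12\right)^{5}}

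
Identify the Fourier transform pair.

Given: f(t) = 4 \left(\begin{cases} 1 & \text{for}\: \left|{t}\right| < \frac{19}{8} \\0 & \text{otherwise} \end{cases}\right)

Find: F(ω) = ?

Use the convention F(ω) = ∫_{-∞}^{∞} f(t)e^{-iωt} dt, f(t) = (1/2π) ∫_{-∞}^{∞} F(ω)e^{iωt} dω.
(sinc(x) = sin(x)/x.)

F(ω) = 19 \operatorname{sinc}{\left(\frac{19 \omega}{8} \right)}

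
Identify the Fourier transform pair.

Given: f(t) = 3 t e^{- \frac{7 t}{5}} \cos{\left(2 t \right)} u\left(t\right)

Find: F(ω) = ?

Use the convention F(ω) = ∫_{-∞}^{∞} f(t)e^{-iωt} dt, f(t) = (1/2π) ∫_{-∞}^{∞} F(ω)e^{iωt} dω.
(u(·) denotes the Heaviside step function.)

F(ω) = \frac{75 \left(\left(5 i \omega + 7\right)^{2} - 100\right)}{\left(\left(5 i \omega + 7\right)^{2} + 100\right)^{2}}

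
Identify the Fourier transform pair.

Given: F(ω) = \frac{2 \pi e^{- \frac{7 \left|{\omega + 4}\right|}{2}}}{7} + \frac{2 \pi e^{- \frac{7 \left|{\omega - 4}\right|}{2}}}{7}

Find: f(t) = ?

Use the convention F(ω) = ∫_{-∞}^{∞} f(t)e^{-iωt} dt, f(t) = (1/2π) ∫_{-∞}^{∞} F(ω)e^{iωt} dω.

f(t) = \frac{2 \cos{\left(4 t \right)}}{t^{2} + \frac{49}{4}}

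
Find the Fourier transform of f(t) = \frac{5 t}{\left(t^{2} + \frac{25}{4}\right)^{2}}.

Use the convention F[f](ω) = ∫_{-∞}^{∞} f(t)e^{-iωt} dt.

F(ω) = - i \pi \omega e^{- \frac{5 \left|{\omega}\right|}{2}}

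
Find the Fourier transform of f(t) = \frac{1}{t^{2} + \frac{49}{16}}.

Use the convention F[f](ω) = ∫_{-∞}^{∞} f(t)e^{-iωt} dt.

F(ω) = \frac{4 \pi e^{- \frac{7 \left|{\omega}\right|}{4}}}{7}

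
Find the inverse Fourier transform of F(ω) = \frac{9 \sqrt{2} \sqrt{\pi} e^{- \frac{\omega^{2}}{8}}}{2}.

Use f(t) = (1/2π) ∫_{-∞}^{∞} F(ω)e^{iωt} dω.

f(t) = 9 e^{- 2 t^{2}}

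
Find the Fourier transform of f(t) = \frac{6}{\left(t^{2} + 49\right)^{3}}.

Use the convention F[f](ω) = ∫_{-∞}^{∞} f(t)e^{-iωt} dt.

F(ω) = \frac{3 \pi \left(49 \omega^{2} + 21 \left|{\omega}\right| + 3\right) e^{- 7 \left|{\omega}\right|}}{67228}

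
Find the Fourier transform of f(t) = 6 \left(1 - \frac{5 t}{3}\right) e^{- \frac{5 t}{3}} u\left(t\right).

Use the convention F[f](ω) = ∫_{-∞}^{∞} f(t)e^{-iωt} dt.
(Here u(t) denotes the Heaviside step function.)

F(ω) = \frac{54 i \omega}{- 9 \omega^{2} + 30 i \omega + 25}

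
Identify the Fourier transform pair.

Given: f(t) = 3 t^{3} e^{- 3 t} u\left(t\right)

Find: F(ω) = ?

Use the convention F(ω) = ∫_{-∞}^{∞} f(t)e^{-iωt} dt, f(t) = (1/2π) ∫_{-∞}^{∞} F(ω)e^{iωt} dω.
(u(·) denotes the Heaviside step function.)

F(ω) = \frac{18}{\left(i \omega + 3\right)^{4}}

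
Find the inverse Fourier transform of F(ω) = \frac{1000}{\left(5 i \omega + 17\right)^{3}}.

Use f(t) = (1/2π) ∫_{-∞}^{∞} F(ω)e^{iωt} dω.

f(t) = 4 t^{2} e^{- \frac{17 t}{5}} u\left(t\right)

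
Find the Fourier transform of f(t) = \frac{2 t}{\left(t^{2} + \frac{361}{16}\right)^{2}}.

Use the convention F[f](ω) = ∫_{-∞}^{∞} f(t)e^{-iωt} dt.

F(ω) = - \frac{4 i \pi \omega e^{- \frac{19 \left|{\omega}\right|}{4}}}{19}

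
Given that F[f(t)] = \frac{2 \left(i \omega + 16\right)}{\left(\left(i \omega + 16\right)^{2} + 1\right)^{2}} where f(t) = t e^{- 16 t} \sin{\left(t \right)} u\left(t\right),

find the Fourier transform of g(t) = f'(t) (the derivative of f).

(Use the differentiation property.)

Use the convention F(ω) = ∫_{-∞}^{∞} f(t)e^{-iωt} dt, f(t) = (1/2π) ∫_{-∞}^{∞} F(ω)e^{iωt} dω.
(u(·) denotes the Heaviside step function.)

F[g](ω) = \frac{2 i \omega \left(i \omega + 16\right)}{\left(\left(i \omega + 16\right)^{2} + 1\right)^{2}}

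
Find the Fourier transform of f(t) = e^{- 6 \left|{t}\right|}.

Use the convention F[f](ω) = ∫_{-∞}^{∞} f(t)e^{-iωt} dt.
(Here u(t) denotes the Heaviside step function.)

F(ω) = \frac{12}{\omega^{2} + 36}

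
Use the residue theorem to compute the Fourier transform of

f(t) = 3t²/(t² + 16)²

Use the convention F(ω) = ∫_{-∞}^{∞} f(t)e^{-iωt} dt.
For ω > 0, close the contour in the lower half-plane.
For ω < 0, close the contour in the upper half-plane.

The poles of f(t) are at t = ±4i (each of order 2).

Let g(z) = f(z)e^{-iωz}; for large |z| the factor e^{-iωz} decays in the lower half-plane when ω > 0 and in the upper half-plane when ω < 0.

Case ω > 0 (lower half-plane, clockwise contour ⇒ F(ω) = -2πi·ΣRes):
  Res_{z = - 4 i} g(z) = \frac{3 i \left(1 - 4 \omega\right) e^{- 4 \omega}}{16} (pole of order 2)
  F(ω) = -2πi·ΣRes = \frac{3 \pi \left(1 - 4 \omega\right) e^{- 4 \omega}}{8}

Case ω < 0 (upper half-plane, counterclockwise contour ⇒ F(ω) = +2πi·ΣRes):
  Res_{z = 4 i} g(z) = \frac{3 i \left(- 4 \omega - 1\right) e^{4 \omega}}{16} (pole of order 2)
  F(ω) = 2πi·ΣRes = \frac{3 \pi \left(4 \omega + 1\right) e^{4 \omega}}{8}

Both cases combine into a single formula in |ω|:

F(ω) = \frac{3 \pi \left(1 - 4 \left|{\omega}\right|\right) e^{- 4 \left|{\omega}\right|}}{8}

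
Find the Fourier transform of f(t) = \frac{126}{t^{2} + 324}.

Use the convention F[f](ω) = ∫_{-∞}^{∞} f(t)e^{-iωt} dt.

F(ω) = 7 \pi e^{- 18 \left|{\omega}\right|}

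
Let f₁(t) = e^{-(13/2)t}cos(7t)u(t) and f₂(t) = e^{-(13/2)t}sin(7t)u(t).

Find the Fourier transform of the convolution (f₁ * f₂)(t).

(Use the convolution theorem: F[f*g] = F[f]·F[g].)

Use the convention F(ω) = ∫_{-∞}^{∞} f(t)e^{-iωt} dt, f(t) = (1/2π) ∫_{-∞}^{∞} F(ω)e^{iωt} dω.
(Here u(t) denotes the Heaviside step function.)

F[f₁*f₂](ω) = \frac{56 \left(2 i \omega + 13\right)}{\left(\left(2 i \omega + 13\right)^{2} + 196\right)^{2}}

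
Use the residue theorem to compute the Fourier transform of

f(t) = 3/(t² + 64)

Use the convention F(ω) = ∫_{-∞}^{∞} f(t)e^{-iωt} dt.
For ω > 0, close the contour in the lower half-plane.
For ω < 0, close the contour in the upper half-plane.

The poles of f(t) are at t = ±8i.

Let g(z) = f(z)e^{-iωz}; for large |z| the factor e^{-iωz} decays in the lower half-plane when ω > 0 and in the upper half-plane when ω < 0.

Case ω > 0 (lower half-plane, clockwise contour ⇒ F(ω) = -2πi·ΣRes):
  Res_{z = - 8 i} g(z) = \frac{3 i e^{- 8 \omega}}{16}
  F(ω) = -2πi·ΣRes = \frac{3 \pi e^{- 8 \omega}}{8}

Case ω < 0 (upper half-plane, counterclockwise contour ⇒ F(ω) = +2πi·ΣRes):
  Res_{z = 8 i} g(z) = - \frac{3 i e^{8 \omega}}{16}
  F(ω) = 2πi·ΣRes = \frac{3 \pi e^{8 \omega}}{8}

Both cases combine into a single formula in |ω|:

F(ω) = \frac{3 \pi e^{- 8 \left|{\omega}\right|}}{8}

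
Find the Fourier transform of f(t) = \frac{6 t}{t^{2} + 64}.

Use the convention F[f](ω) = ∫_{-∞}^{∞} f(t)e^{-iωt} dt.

F(ω) = - 6 i \pi e^{- 8 \left|{\omega}\right|} \operatorname{sign}{\left(\omega \right)}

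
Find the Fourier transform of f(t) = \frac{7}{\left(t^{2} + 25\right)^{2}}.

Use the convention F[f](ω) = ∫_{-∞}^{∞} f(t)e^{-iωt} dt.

F(ω) = \frac{7 \pi \left(5 \left|{\omega}\right| + 1\right) e^{- 5 \left|{\omega}\right|}}{250}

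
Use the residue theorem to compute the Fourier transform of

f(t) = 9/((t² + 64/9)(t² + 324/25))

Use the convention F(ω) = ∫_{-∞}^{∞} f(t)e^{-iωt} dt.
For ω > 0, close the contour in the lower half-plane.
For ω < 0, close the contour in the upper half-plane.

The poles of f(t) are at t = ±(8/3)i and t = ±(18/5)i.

Let g(z) = f(z)e^{-iωz}; for large |z| the factor e^{-iωz} decays in the lower half-plane when ω > 0 and in the upper half-plane when ω < 0.

Case ω > 0 (lower half-plane, clockwise contour ⇒ F(ω) = -2πi·ΣRes):
  Res_{z = - \frac{8 i}{3}} g(z) = \frac{6075 i e^{- \frac{8 \omega}{3}}}{21056}
  Res_{z = - \frac{18 i}{5}} g(z) = - \frac{1125 i e^{- \frac{18 \omega}{5}}}{5264}
  F(ω) = -2πi·ΣRes = \frac{6075 \pi e^{- \frac{8 \omega}{3}}}{10528} - \frac{1125 \pi e^{- \frac{18 \omega}{5}}}{2632}

Case ω < 0 (upper half-plane, counterclockwise contour ⇒ F(ω) = +2πi·ΣRes):
  Res_{z = \frac{8 i}{3}} g(z) = - \frac{6075 i e^{\frac{8 \omega}{3}}}{21056}
  Res_{z = \frac{18 i}{5}} g(z) = \frac{1125 i e^{\frac{18 \omega}{5}}}{5264}
  F(ω) = 2πi·ΣRes = \frac{225 \pi \left(- 20 e^{\frac{18 \omega}{5}} + 27 e^{\frac{8 \omega}{3}}\right)}{10528}

Both cases combine into a single formula in |ω|:

F(ω) = \frac{6075 \pi e^{- \frac{8 \left|{\omega}\right|}{3}}}{10528} - \frac{1125 \pi e^{- \frac{18 \left|{\omega}\right|}{5}}}{2632}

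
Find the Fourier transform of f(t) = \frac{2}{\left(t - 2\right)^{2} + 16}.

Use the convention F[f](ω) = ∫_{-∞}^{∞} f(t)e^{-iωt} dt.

F(ω) = \frac{\pi e^{- 2 i \omega - 4 \left|{\omega}\right|}}{2}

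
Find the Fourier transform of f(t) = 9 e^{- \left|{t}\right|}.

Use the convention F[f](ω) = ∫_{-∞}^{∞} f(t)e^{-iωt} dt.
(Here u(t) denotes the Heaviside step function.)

F(ω) = \frac{18}{\omega^{2} + 1}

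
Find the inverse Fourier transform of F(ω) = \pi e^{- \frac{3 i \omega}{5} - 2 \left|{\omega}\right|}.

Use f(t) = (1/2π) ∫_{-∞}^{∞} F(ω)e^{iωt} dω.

f(t) = \frac{2}{\left(t - \frac{3}{5}\right)^{2} + 4}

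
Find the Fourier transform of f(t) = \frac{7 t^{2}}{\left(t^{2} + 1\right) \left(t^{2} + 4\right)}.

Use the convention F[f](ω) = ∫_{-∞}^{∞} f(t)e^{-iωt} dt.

F(ω) = \frac{7 \pi \left(2 - e^{\left|{\omega}\right|}\right) e^{- 2 \left|{\omega}\right|}}{3}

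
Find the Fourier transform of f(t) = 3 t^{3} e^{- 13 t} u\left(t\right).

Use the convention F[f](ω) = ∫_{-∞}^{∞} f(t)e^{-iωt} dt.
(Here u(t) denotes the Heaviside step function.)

F(ω) = \frac{18}{\left(i \omega + 13\right)^{4}}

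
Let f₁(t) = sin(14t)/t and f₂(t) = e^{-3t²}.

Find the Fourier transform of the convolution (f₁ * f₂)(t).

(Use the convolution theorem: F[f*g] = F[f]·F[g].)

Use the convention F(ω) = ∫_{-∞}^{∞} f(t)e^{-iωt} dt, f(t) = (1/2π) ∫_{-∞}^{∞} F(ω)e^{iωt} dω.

F[f₁*f₂](ω) = \begin{cases} \frac{\sqrt{3} \pi^{\frac{3}{2}} e^{- \frac{\omega^{2}}{12}}}{3} & \text{for}\: \omega > -14 \wedge \omega < 14 \\0 & \text{otherwise} \end{cases}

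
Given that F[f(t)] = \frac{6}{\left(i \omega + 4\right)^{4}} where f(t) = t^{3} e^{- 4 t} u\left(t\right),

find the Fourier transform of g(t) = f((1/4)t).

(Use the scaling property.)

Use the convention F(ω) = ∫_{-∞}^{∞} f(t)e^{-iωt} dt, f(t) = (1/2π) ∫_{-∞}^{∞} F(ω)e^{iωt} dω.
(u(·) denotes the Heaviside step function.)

F[g](ω) = \frac{3}{32 \left(i \omega + 1\right)^{4}}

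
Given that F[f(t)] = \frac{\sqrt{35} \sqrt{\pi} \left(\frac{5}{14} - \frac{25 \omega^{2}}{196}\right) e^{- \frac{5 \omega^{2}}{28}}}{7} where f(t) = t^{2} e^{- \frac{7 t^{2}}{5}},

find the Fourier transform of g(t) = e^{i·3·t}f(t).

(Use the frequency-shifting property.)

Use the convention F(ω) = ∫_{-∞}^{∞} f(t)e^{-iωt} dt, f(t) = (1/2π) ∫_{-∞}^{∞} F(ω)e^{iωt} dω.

F[g](ω) = \frac{5 \sqrt{35} \sqrt{\pi} \left(14 - 5 \left(\omega - 3\right)^{2}\right) e^{- \frac{5 \left(\omega - 3\right)^{2}}{28}}}{1372}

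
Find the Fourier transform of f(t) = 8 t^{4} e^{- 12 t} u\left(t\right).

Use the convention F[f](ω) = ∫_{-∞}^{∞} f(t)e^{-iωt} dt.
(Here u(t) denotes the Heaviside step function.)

F(ω) = \frac{192}{\left(i \omega + 12\right)^{5}}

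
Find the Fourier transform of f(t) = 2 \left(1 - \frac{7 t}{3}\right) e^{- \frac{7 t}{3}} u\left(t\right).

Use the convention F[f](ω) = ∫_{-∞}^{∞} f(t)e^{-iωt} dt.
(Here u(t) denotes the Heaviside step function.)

F(ω) = \frac{18 i \omega}{- 9 \omega^{2} + 42 i \omega + 49}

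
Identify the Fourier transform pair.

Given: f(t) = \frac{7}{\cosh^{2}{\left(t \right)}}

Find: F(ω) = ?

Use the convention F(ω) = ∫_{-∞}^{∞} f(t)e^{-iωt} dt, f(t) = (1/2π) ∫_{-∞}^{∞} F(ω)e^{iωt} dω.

F(ω) = \frac{7 \pi \omega}{\sinh{\left(\frac{\pi \omega}{2} \right)}}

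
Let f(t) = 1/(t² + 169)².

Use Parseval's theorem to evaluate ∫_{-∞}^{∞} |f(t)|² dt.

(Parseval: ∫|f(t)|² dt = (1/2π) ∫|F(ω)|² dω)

∫|f(t)|² dt = \frac{5 \pi}{1003976272}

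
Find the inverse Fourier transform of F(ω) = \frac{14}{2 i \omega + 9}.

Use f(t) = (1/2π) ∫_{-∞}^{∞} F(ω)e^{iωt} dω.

f(t) = 7 e^{- \frac{9 t}{2}} u\left(t\right)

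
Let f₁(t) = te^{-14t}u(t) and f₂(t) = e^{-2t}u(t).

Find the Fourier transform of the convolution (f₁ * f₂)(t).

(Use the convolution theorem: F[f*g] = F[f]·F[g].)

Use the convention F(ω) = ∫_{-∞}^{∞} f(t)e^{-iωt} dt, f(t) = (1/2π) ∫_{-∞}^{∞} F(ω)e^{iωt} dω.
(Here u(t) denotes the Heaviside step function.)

F[f₁*f₂](ω) = \frac{1}{\left(i \omega + 2\right) \left(i \omega + 14\right)^{2}}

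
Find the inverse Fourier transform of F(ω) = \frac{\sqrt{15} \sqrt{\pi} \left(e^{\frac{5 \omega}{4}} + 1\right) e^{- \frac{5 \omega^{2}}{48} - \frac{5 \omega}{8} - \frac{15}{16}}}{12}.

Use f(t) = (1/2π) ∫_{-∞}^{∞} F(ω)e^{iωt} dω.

f(t) = e^{- \frac{12 t^{2}}{5}} \cos{\left(3 t \right)}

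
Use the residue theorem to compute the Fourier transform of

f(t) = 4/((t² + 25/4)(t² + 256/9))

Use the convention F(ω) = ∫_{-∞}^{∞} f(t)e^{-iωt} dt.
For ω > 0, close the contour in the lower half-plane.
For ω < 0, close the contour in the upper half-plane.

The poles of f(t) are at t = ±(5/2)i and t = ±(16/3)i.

Let g(z) = f(z)e^{-iωz}; for large |z| the factor e^{-iωz} decays in the lower half-plane when ω > 0 and in the upper half-plane when ω < 0.

Case ω > 0 (lower half-plane, clockwise contour ⇒ F(ω) = -2πi·ΣRes):
  Res_{z = - \frac{5 i}{2}} g(z) = \frac{144 i e^{- \frac{5 \omega}{2}}}{3995}
  Res_{z = - \frac{16 i}{3}} g(z) = - \frac{27 i e^{- \frac{16 \omega}{3}}}{1598}
  F(ω) = -2πi·ΣRes = \frac{288 \pi e^{- \frac{5 \omega}{2}}}{3995} - \frac{27 \pi e^{- \frac{16 \omega}{3}}}{799}

Case ω < 0 (upper half-plane, counterclockwise contour ⇒ F(ω) = +2πi·ΣRes):
  Res_{z = \frac{5 i}{2}} g(z) = - \frac{144 i e^{\frac{5 \omega}{2}}}{3995}
  Res_{z = \frac{16 i}{3}} g(z) = \frac{27 i e^{\frac{16 \omega}{3}}}{1598}
  F(ω) = 2πi·ΣRes = \frac{9 \pi \left(- 15 e^{\frac{16 \omega}{3}} + 32 e^{\frac{5 \omega}{2}}\right)}{3995}

Both cases combine into a single formula in |ω|:

F(ω) = \frac{288 \pi e^{- \frac{5 \left|{\omega}\right|}{2}}}{3995} - \frac{27 \pi e^{- \frac{16 \left|{\omega}\right|}{3}}}{799}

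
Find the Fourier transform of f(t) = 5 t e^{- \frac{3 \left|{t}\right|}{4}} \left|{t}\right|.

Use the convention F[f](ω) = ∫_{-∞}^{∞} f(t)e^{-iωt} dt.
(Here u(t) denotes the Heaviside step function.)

F(ω) = \frac{5120 i \omega \left(16 \omega^{2} - 27\right)}{\left(16 \omega^{2} + 9\right)^{3}}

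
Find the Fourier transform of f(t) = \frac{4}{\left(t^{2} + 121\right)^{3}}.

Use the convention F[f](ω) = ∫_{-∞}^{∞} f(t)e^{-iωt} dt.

F(ω) = \frac{\pi \left(121 \omega^{2} + 33 \left|{\omega}\right| + 3\right) e^{- 11 \left|{\omega}\right|}}{322102}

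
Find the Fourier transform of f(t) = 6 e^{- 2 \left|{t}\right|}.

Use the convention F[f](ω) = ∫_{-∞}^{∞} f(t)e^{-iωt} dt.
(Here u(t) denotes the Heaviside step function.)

F(ω) = \frac{24}{\omega^{2} + 4}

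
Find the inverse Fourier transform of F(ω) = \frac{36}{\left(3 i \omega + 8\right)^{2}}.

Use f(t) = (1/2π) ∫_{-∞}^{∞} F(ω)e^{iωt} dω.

f(t) = 4 t e^{- \frac{8 t}{3}} u\left(t\right)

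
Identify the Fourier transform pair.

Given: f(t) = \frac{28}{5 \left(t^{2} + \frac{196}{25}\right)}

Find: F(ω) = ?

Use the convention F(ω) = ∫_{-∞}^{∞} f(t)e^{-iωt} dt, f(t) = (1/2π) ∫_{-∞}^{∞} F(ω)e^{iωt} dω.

F(ω) = 2 \pi e^{- \frac{14 \left|{\omega}\right|}{5}}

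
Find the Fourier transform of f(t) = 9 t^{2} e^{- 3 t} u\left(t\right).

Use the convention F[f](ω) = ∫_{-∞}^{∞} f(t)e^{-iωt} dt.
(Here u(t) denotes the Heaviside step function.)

F(ω) = \frac{18}{\left(i \omega + 3\right)^{3}}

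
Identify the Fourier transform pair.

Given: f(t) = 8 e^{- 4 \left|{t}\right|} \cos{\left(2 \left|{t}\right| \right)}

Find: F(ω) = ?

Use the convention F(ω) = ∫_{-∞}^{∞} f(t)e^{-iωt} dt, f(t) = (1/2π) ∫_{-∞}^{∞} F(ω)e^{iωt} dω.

F(ω) = \frac{64 \left(\omega^{2} + 20\right)}{\omega^{4} + 24 \omega^{2} + 400}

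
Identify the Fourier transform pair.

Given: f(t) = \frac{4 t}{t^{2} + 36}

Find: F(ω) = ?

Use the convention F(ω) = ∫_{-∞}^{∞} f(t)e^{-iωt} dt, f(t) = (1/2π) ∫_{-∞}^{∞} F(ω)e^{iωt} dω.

F(ω) = - 4 i \pi e^{- 6 \left|{\omega}\right|} \operatorname{sign}{\left(\omega \right)}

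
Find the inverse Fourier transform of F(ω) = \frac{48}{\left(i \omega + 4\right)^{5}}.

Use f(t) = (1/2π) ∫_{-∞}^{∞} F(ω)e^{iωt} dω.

f(t) = 2 t^{4} e^{- 4 t} u\left(t\right)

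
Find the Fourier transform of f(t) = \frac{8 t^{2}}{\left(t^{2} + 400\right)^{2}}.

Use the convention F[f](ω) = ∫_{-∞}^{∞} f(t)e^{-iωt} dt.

F(ω) = \frac{\pi \left(1 - 20 \left|{\omega}\right|\right) e^{- 20 \left|{\omega}\right|}}{5}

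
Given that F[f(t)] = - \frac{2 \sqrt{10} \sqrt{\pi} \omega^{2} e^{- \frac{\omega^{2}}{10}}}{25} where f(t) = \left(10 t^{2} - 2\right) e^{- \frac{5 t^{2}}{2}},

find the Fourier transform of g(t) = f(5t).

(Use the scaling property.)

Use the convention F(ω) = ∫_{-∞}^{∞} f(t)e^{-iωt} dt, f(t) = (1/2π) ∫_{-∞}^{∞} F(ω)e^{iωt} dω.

F[g](ω) = - \frac{2 \sqrt{10} \sqrt{\pi} \omega^{2} e^{- \frac{\omega^{2}}{250}}}{3125}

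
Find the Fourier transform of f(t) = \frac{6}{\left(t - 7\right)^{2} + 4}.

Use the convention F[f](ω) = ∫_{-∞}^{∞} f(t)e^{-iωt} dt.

F(ω) = 3 \pi e^{- 7 i \omega - 2 \left|{\omega}\right|}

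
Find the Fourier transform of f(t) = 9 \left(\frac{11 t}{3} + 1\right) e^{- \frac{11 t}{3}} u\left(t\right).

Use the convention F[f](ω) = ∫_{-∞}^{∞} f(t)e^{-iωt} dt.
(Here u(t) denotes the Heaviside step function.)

F(ω) = \frac{27 \left(- 3 i \omega - 22\right)}{9 \omega^{2} - 66 i \omega - 121}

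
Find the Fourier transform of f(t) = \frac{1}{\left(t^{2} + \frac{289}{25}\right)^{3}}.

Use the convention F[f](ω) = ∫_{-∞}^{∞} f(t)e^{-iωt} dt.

F(ω) = \frac{125 \pi \left(289 \omega^{2} + 255 \left|{\omega}\right| + 75\right) e^{- \frac{17 \left|{\omega}\right|}{5}}}{11358856}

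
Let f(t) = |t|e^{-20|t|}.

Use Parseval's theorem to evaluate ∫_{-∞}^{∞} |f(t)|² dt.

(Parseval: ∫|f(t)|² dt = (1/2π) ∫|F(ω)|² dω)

∫|f(t)|² dt = \frac{1}{16000}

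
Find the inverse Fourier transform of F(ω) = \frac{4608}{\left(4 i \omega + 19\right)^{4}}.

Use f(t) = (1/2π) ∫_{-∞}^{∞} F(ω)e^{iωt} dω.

f(t) = 3 t^{3} e^{- \frac{19 t}{4}} u\left(t\right)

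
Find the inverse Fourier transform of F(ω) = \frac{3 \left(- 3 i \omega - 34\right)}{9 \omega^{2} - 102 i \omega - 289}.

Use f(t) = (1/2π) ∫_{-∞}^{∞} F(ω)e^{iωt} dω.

f(t) = \left(\frac{17 t}{3} + 1\right) e^{- \frac{17 t}{3}} u\left(t\right)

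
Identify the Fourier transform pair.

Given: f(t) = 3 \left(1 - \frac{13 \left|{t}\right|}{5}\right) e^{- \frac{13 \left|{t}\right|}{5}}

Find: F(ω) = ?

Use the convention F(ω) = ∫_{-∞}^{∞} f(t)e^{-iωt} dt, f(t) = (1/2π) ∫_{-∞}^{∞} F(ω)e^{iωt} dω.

F(ω) = \frac{19500 \omega^{2}}{\left(25 \omega^{2} + 169\right)^{2}}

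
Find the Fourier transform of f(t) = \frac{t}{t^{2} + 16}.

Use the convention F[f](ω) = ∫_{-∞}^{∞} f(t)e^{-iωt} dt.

F(ω) = - i \pi e^{- 4 \left|{\omega}\right|} \operatorname{sign}{\left(\omega \right)}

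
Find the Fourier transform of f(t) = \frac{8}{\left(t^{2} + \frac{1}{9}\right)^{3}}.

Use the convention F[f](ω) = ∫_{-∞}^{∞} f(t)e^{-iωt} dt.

F(ω) = 27 \pi \left(\omega^{2} + 9 \left|{\omega}\right| + 27\right) e^{- \frac{\left|{\omega}\right|}{3}}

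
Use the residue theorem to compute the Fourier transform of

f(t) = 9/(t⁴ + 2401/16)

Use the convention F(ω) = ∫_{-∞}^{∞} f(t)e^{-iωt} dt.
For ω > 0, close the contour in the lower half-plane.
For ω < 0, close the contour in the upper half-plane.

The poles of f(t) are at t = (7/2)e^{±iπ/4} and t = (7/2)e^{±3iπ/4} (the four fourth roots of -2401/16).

Let g(z) = f(z)e^{-iωz}; for large |z| the factor e^{-iωz} decays in the lower half-plane when ω > 0 and in the upper half-plane when ω < 0.

Case ω > 0 (lower half-plane, clockwise contour ⇒ F(ω) = -2πi·ΣRes):
  Res_{z = - \frac{7 \sqrt{2}}{4} - \frac{7 \sqrt{2} i}{4}} g(z) = \frac{9 \sqrt{2} \left(1 + i\right) e^{\frac{7 \sqrt{2} \omega \left(-1 + i\right)}{4}}}{343}
  Res_{z = \frac{7 \sqrt{2}}{4} - \frac{7 \sqrt{2} i}{4}} g(z) = \frac{9 \sqrt{2} \left(-1 + i\right) e^{- \frac{7 \sqrt{2} \omega \left(1 + i\right)}{4}}}{343}
  F(ω) = -2πi·ΣRes = \frac{18 \sqrt{2} \pi \left(\left(1 - i\right) e^{\frac{7 \sqrt{2} i \omega}{2}} + 1 + i\right) e^{- \frac{7 \sqrt{2} \omega \left(1 + i\right)}{4}}}{343} = \frac{72 \pi e^{- \frac{7 \sqrt{2} \omega}{4}} \sin{\left(\frac{7 \sqrt{2} \omega}{4} + \frac{\pi}{4} \right)}}{343}

Case ω < 0 (upper half-plane, counterclockwise contour ⇒ F(ω) = +2πi·ΣRes):
  Res_{z = \frac{7 \sqrt{2}}{4} + \frac{7 \sqrt{2} i}{4}} g(z) = - \frac{9 \sqrt{2} \left(1 + i\right) e^{\frac{7 \sqrt{2} \omega \left(1 - i\right)}{4}}}{343}
  Res_{z = - \frac{7 \sqrt{2}}{4} + \frac{7 \sqrt{2} i}{4}} g(z) = \frac{9 \sqrt{2} \left(1 - i\right) e^{\frac{7 \sqrt{2} \omega \left(1 + i\right)}{4}}}{343}
  F(ω) = 2πi·ΣRes = - \frac{18 \sqrt{2} i \pi \left(\left(1 + i\right) e^{\frac{7 \sqrt{2} \omega \left(1 - i\right)}{4}} - \left(1 - i\right) e^{\frac{7 \sqrt{2} \omega \left(1 + i\right)}{4}}\right)}{343} = \frac{72 \pi e^{\frac{7 \sqrt{2} \omega}{4}} \cos{\left(\frac{7 \sqrt{2} \omega}{4} + \frac{\pi}{4} \right)}}{343}

Both cases combine into a single formula in |ω|:

F(ω) = \frac{72 \pi e^{- \frac{7 \sqrt{2} \left|{\omega}\right|}{4}} \sin{\left(\frac{7 \sqrt{2} \left|{\omega}\right|}{4} + \frac{\pi}{4} \right)}}{343}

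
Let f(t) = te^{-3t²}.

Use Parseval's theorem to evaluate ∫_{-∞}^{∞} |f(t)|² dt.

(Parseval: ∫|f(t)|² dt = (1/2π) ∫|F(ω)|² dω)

∫|f(t)|² dt = \frac{\sqrt{6} \sqrt{\pi}}{72}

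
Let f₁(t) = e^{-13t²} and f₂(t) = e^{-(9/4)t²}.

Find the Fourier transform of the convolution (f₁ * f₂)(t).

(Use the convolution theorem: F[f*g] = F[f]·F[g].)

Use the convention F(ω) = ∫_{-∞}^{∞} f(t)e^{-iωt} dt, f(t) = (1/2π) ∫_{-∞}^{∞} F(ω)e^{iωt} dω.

F[f₁*f₂](ω) = \frac{2 \sqrt{13} \pi e^{- \frac{61 \omega^{2}}{468}}}{39}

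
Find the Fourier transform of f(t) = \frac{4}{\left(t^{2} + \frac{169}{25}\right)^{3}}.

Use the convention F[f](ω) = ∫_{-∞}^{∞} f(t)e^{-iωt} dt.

F(ω) = \frac{125 \pi \left(169 \omega^{2} + 195 \left|{\omega}\right| + 75\right) e^{- \frac{13 \left|{\omega}\right|}{5}}}{742586}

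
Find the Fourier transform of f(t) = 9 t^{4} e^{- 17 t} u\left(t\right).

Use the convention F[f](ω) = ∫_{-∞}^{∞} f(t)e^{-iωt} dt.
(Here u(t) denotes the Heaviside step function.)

F(ω) = \frac{216}{\left(i \omega + 17\right)^{5}}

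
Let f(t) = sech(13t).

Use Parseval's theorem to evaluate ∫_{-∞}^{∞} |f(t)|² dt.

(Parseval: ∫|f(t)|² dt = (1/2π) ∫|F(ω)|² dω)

∫|f(t)|² dt = \frac{2}{13}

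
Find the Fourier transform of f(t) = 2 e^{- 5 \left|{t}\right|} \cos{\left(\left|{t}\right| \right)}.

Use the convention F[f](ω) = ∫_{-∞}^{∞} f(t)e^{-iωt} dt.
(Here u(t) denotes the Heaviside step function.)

F(ω) = \frac{20 \left(\omega^{2} + 26\right)}{\omega^{4} + 48 \omega^{2} + 676}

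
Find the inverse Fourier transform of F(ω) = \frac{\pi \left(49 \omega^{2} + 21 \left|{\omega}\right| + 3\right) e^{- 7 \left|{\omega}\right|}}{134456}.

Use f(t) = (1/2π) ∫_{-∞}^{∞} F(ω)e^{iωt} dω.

f(t) = \frac{1}{\left(t^{2} + 49\right)^{3}}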